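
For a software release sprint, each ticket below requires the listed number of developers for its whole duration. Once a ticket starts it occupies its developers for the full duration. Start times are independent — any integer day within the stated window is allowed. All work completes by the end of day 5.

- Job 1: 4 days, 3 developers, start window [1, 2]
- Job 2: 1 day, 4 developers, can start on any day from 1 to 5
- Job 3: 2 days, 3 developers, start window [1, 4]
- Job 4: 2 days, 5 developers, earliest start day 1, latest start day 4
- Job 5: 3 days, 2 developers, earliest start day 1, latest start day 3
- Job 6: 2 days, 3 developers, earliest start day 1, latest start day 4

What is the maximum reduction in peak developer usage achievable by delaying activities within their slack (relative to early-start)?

Early-start peak: d1:20  d2:16  d3:5  d4:3  d5:0 ⇒ 20.
Leveled (Job 1@1, Job 2@1, Job 3@1, Job 4@4, Job 5@3, Job 6@2): d1:10  d2:9  d3:8  d4:10  d5:7 ⇒ 10.
Reduction 20 − 10 = 10.

10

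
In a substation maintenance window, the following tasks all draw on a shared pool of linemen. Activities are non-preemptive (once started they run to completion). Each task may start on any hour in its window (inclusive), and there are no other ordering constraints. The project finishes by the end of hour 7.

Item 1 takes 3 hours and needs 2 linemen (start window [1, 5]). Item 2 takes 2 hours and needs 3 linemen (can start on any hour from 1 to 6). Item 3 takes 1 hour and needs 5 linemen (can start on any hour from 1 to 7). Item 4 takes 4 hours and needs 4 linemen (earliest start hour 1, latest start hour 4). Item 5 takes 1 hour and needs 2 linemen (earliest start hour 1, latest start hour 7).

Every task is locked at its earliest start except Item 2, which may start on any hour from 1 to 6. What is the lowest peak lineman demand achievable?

Item 2@1: h1:16  h2:9  h3:6  h4:4  h5:0  h6:0  h7:0 → peak 16
Item 2@2: h1:13  h2:9  h3:9  h4:4  h5:0  h6:0  h7:0 → peak 13
Item 2@3: h1:13  h2:6  h3:9  h4:7  h5:0  h6:0  h7:0 → peak 13
Item 2@4: h1:13  h2:6  h3:6  h4:7  h5:3  h6:0  h7:0 → peak 13
Item 2@5: h1:13  h2:6  h3:6  h4:4  h5:3  h6:3  h7:0 → peak 13
Item 2@6: h1:13  h2:6  h3:6  h4:4  h5:0  h6:3  h7:3 → peak 13
Best is Item 2@2, peak 13.

13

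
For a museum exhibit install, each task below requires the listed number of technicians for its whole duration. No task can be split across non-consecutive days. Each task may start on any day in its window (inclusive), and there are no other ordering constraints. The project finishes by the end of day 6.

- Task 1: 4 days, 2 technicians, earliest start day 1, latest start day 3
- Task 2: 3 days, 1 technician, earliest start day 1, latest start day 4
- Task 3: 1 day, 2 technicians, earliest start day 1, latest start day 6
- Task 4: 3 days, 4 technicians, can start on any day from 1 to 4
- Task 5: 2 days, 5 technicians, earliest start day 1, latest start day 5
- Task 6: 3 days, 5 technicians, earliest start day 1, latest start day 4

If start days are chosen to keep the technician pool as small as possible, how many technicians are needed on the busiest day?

Early-start (Task 1@1, Task 2@1, Task 3@1, Task 4@1, Task 5@1, Task 6@1) gives peak 19: d1:19  d2:17  d3:12  d4:2  d5:0  d6:0.
Shift Task 3→4, Task 4→4, Task 5→5.
Schedule Task 1@1, Task 2@1, Task 3@4, Task 4@4, Task 5@5, Task 6@1: d1:8  d2:8  d3:8  d4:8  d5:9  d6:9 — peak 9.
Total technician-days = 50 over 6 days ⇒ peak ≥ ⌈50/6⌉ = 9, so 9 is optimal.

9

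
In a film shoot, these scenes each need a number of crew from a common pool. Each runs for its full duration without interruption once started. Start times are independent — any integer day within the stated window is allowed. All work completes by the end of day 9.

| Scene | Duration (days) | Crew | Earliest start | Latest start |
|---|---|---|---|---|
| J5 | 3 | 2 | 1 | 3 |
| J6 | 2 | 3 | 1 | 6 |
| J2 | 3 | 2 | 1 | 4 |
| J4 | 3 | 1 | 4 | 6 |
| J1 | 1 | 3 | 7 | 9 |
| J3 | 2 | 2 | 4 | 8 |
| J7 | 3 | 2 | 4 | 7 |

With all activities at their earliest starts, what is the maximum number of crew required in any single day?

Early-start schedule: J5@1, J6@1, J2@1, J4@4, J1@7, J3@4, J7@4.
Load per day: day 1: 7, day 2: 7, day 3: 4, day 4: 5, day 5: 5, day 6: 3, day 7: 3, day 8: 0, day 9: 0.
Peak is 7.

7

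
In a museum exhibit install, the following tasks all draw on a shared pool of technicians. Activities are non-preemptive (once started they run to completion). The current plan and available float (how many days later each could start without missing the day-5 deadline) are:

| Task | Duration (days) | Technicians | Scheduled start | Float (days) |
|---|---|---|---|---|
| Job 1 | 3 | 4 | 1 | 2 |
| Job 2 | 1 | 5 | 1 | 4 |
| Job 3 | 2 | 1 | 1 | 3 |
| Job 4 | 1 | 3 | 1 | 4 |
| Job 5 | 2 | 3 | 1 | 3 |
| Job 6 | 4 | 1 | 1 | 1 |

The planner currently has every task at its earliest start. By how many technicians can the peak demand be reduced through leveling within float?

9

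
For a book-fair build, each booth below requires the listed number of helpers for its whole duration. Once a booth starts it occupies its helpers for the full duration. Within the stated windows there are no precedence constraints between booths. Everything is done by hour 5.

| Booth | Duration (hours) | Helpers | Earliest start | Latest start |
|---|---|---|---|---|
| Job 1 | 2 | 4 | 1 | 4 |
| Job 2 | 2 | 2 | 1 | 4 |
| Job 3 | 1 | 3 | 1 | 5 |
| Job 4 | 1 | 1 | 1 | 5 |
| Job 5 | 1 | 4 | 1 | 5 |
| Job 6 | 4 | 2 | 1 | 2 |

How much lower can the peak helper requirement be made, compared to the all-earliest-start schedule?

10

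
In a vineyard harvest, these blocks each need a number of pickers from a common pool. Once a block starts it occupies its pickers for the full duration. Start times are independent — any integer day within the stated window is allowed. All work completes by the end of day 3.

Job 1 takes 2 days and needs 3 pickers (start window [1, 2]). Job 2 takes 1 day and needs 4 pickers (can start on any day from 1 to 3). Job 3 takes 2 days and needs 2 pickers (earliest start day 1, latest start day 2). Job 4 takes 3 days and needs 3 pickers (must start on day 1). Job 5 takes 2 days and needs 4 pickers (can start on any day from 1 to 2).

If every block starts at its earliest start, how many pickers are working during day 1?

At early start, day 1 has: Job 1, Job 2, Job 3, Job 4, Job 5.
Demand: 3 + 4 + 2 + 3 + 4 = 16.

16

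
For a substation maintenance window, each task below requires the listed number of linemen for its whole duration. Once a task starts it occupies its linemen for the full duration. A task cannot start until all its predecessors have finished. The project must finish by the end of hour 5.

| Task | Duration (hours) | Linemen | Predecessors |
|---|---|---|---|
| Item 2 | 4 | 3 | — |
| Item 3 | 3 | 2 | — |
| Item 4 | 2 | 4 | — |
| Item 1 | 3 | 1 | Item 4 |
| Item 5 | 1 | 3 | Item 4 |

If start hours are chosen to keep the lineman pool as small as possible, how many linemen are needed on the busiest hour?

Early-start (Item 2@1, Item 3@1, Item 4@1, Item 1@3, Item 5@3) gives peak 9: h1:9  h2:9  h3:9  h4:4  h5:1.
Shift Item 3→3, Item 5→5.
Schedule Item 2@1, Item 3@3, Item 4@1, Item 1@3, Item 5@5: h1:7  h2:7  h3:6  h4:6  h5:6 — peak 7.
Total lineman-hours = 32 over 5 hours ⇒ peak ≥ ⌈32/5⌉ = 7, so 7 is optimal.

7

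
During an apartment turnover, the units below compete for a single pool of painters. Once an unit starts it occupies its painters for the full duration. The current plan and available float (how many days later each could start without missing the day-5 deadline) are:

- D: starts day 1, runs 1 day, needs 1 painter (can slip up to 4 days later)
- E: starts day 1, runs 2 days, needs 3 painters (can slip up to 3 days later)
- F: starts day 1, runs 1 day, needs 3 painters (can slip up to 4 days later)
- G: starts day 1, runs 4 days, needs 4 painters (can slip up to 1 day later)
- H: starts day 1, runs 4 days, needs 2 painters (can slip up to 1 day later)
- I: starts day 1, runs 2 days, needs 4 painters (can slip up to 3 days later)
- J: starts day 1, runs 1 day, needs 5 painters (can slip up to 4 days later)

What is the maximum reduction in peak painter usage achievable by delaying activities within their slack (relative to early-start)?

Early-start peak: d1:22  d2:13  d3:6  d4:6  d5:0 ⇒ 22.
Leveled (D@1, E@1, F@1, G@2, H@1, I@3, J@5): d1:9  d2:9  d3:10  d4:10  d5:9 ⇒ 10.
Reduction 22 − 10 = 12.

12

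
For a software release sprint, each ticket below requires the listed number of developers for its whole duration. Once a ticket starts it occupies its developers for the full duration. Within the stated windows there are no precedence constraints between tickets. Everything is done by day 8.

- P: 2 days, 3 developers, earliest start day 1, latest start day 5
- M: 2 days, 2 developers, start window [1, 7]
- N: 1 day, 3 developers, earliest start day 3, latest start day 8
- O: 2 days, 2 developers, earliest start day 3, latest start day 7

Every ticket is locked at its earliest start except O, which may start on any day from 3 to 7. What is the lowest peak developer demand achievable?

O@3: d1:5  d2:5  d3:5  d4:2  d5:0  d6:0  d7:0  d8:0 → peak 5
O@4: d1:5  d2:5  d3:3  d4:2  d5:2  d6:0  d7:0  d8:0 → peak 5
O@5: d1:5  d2:5  d3:3  d4:0  d5:2  d6:2  d7:0  d8:0 → peak 5
O@6: d1:5  d2:5  d3:3  d4:0  d5:0  d6:2  d7:2  d8:0 → peak 5
O@7: d1:5  d2:5  d3:3  d4:0  d5:0  d6:0  d7:2  d8:2 → peak 5
Best is O@3, peak 5.

5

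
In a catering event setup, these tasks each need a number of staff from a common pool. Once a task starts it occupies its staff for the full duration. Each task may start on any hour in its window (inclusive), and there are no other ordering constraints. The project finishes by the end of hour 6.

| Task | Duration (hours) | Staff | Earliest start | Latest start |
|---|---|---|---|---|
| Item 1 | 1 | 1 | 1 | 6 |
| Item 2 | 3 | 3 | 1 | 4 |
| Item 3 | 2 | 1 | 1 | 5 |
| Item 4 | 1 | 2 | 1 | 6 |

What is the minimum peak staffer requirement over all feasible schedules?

3

Early-start (Item 1@1, Item 2@1, Item 3@1, Item 4@1) gives peak 7: h1:7  h2:4  h3:3  h4:0  h5:0  h6:0.
Shift Item 2→2, Item 3→5.
Schedule Item 1@1, Item 2@2, Item 3@5, Item 4@1: h1:3  h2:3  h3:3  h4:3  h5:1  h6:1 — peak 3.
Total staffer-hours = 14 over 6 hours ⇒ peak ≥ ⌈14/6⌉ = 3, so 3 is optimal.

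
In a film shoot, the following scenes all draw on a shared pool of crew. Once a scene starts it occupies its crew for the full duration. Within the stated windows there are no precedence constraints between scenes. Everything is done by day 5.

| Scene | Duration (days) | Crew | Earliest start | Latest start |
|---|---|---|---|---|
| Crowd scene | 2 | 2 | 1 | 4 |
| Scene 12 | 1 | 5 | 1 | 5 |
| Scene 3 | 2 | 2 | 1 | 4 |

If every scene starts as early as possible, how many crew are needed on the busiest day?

9

Early-start schedule: Crowd scene@1, Scene 12@1, Scene 3@1.
Load per day: day 1: 9, day 2: 4, day 3: 0, day 4: 0, day 5: 0.
Peak is 9.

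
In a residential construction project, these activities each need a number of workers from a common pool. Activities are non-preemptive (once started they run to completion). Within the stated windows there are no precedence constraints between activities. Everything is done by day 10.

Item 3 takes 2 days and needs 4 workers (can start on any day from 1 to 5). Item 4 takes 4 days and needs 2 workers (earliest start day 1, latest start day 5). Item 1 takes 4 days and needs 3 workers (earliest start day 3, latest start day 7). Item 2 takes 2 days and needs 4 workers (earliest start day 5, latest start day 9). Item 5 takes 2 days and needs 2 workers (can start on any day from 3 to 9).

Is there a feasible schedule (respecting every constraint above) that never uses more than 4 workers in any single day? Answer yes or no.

no

The minimum achievable peak is 5; 4 < 5, so no feasible schedule stays within the cap.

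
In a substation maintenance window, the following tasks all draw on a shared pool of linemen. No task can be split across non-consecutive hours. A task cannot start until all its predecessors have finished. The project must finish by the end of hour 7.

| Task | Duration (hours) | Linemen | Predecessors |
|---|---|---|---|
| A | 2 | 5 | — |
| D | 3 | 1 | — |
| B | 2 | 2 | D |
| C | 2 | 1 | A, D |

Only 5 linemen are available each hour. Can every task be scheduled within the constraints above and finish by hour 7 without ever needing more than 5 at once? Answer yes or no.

Schedule A@1, D@3, B@6, C@6: h1:5  h2:5  h3:1  h4:1  h5:1  h6:3  h7:3 — peak 5 ≤ 5.

yes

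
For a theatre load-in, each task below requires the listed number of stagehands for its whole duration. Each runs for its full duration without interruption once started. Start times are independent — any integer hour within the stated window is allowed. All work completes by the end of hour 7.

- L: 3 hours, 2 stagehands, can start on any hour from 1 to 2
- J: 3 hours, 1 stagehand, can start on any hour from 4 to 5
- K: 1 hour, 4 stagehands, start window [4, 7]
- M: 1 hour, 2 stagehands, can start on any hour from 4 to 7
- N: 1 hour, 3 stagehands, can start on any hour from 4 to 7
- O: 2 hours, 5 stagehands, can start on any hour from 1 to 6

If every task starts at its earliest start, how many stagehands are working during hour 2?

At early start, hour 2 has: L, O.
Demand: 2 + 5 = 7.

7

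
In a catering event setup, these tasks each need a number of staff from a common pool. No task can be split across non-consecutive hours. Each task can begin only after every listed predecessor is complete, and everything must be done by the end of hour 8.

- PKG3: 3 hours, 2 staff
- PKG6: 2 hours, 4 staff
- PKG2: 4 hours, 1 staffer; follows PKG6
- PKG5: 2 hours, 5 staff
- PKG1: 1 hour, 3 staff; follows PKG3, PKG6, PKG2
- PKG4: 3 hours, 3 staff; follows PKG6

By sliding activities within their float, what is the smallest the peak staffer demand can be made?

6

Early-start (PKG3@1, PKG6@1, PKG2@3, PKG5@1, PKG1@7, PKG4@3) gives peak 11: h1:11  h2:11  h3:6  h4:4  h5:4  h6:1  h7:3  h8:0.
Shift PKG5→4, PKG4→6.
Schedule PKG3@1, PKG6@1, PKG2@3, PKG5@4, PKG1@7, PKG4@6: h1:6  h2:6  h3:3  h4:6  h5:6  h6:4  h7:6  h8:3 — peak 6.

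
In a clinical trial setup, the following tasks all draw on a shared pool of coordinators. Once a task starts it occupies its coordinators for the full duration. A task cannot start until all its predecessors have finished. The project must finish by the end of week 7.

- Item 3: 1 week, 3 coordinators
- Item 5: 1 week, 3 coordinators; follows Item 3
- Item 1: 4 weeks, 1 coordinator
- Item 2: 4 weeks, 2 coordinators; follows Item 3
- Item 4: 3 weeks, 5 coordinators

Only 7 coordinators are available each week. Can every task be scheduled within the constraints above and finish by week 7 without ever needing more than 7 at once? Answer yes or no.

yes

Schedule Item 3@1, Item 5@2, Item 1@1, Item 2@2, Item 4@5: w1:4  w2:6  w3:3  w4:3  w5:7  w6:5  w7:5 — peak 7 ≤ 7.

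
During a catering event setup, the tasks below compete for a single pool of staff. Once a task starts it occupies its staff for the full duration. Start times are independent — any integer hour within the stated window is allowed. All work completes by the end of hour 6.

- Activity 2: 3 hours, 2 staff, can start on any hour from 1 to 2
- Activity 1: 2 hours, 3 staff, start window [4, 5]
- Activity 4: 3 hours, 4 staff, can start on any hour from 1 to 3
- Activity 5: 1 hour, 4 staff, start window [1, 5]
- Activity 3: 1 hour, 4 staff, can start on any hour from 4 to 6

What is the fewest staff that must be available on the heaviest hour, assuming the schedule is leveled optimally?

7

Early-start (Activity 2@1, Activity 1@4, Activity 4@1, Activity 5@1, Activity 3@4) gives peak 10: h1:10  h2:6  h3:6  h4:7  h5:3  h6:0.
Shift Activity 5→4, Activity 3→5.
Schedule Activity 2@1, Activity 1@4, Activity 4@1, Activity 5@4, Activity 3@5: h1:6  h2:6  h3:6  h4:7  h5:7  h6:0 — peak 7.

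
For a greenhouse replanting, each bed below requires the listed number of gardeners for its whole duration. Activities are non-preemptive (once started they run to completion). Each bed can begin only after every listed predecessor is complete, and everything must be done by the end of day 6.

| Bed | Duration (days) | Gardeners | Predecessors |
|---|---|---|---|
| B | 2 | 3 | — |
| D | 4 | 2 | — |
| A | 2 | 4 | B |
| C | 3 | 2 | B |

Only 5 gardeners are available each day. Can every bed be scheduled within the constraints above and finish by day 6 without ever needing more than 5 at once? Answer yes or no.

The minimum achievable peak is 6; 5 < 6, so no feasible schedule stays within the cap.

no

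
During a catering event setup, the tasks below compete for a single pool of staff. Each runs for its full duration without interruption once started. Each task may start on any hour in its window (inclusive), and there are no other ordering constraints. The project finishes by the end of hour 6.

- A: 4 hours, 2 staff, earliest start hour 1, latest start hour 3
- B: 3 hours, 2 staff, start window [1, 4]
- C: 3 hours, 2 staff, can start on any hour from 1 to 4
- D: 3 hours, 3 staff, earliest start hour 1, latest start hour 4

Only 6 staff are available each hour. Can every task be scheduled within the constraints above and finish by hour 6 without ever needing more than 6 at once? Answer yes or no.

yes

Schedule A@1, B@1, C@1, D@4: h1:6  h2:6  h3:6  h4:5  h5:3  h6:3 — peak 6 ≤ 6.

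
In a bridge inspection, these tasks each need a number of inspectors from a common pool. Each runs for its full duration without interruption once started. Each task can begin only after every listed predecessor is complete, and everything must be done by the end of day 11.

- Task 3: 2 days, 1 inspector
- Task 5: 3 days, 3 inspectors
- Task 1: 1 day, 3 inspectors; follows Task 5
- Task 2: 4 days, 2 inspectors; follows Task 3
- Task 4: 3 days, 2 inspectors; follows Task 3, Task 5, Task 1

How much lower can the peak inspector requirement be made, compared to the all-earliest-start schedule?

1

Early-start peak: d1:4  d2:4  d3:5  d4:5  d5:4  d6:4  d7:2  d8:0  d9:0  d10:0  d11:0 ⇒ 5.
Leveled (Task 3@1, Task 5@1, Task 1@4, Task 2@5, Task 4@5): d1:4  d2:4  d3:3  d4:3  d5:4  d6:4  d7:4  d8:2  d9:0  d10:0  d11:0 ⇒ 4.
Reduction 5 − 4 = 1.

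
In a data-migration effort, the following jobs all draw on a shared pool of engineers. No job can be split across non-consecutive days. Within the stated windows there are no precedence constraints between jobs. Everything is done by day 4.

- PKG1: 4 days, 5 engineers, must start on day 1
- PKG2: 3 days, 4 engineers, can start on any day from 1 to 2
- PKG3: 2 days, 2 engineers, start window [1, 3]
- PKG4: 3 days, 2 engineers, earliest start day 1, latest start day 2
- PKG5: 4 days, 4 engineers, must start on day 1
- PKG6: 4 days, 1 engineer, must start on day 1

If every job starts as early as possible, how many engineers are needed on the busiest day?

Early-start schedule: PKG1@1, PKG2@1, PKG3@1, PKG4@1, PKG5@1, PKG6@1.
Load per day: day 1: 18, day 2: 18, day 3: 16, day 4: 10.
Peak is 18.

18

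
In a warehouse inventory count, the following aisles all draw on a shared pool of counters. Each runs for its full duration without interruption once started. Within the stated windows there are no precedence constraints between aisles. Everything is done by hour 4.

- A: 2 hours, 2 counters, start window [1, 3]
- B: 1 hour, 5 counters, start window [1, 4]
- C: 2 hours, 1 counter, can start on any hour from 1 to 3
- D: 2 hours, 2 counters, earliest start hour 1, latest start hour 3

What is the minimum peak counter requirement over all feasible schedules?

5

Early-start (A@1, B@1, C@1, D@1) gives peak 10: h1:10  h2:5  h3:0  h4:0.
Shift B→3.
Schedule A@1, B@3, C@1, D@1: h1:5  h2:5  h3:5  h4:0 — peak 5.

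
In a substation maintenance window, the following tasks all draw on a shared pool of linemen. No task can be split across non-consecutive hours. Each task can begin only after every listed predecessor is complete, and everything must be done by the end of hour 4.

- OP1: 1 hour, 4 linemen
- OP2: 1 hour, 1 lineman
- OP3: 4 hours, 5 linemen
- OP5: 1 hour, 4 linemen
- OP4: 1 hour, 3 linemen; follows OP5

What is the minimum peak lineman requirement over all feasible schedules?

Early-start (OP1@1, OP2@1, OP3@1, OP5@1, OP4@2) gives peak 14: h1:14  h2:8  h3:5  h4:5.
Shift OP2→2, OP5→3, OP4→4.
Schedule OP1@1, OP2@2, OP3@1, OP5@3, OP4@4: h1:9  h2:6  h3:9  h4:8 — peak 9.

9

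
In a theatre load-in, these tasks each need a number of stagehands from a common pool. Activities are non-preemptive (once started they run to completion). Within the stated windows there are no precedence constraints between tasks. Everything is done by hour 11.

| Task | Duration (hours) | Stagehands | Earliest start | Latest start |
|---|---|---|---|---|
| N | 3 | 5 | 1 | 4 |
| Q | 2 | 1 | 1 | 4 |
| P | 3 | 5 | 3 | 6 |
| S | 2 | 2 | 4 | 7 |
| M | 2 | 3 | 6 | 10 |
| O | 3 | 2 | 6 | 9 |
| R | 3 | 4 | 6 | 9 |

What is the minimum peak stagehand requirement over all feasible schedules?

6

Early-start (N@1, Q@1, P@3, S@4, M@6, O@6, R@6) gives peak 10: h1:6  h2:6  h3:10  h4:7  h5:7  h6:9  h7:9  h8:6  h9:0  h10:0  h11:0.
Shift P→4, S→7, M→7, O→9, R→9.
Schedule N@1, Q@1, P@4, S@7, M@7, O@9, R@9: h1:6  h2:6  h3:5  h4:5  h5:5  h6:5  h7:5  h8:5  h9:6  h10:6  h11:6 — peak 6.
Total stagehand-hours = 60 over 11 hours ⇒ peak ≥ ⌈60/11⌉ = 6, so 6 is optimal.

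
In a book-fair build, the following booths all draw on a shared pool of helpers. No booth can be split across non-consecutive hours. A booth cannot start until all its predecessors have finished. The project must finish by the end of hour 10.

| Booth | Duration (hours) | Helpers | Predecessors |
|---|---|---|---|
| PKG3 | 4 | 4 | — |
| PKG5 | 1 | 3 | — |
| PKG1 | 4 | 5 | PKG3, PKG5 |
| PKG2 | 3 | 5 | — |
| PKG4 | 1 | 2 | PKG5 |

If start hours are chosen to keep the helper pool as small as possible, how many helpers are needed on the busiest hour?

9

Early-start (PKG3@1, PKG5@1, PKG1@5, PKG2@1, PKG4@2) gives peak 12: h1:12  h2:11  h3:9  h4:4  h5:5  h6:5  h7:5  h8:5  h9:0  h10:0.
Shift PKG2→2, PKG4→5.
Schedule PKG3@1, PKG5@1, PKG1@5, PKG2@2, PKG4@5: h1:7  h2:9  h3:9  h4:9  h5:7  h6:5  h7:5  h8:5  h9:0  h10:0 — peak 9.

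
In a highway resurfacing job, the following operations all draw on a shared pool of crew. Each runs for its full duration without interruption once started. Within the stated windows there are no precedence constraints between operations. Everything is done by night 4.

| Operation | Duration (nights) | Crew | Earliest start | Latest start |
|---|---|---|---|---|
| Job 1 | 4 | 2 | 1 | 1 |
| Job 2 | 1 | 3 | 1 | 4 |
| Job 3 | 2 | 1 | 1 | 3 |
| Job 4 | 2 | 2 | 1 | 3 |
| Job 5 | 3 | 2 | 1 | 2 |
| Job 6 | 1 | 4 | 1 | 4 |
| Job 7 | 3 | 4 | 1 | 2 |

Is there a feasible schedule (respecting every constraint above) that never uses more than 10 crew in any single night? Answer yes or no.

yes

Schedule Job 1@1, Job 2@1, Job 3@1, Job 4@3, Job 5@2, Job 6@1, Job 7@2: n1:10  n2:9  n3:10  n4:10 — peak 10 ≤ 10.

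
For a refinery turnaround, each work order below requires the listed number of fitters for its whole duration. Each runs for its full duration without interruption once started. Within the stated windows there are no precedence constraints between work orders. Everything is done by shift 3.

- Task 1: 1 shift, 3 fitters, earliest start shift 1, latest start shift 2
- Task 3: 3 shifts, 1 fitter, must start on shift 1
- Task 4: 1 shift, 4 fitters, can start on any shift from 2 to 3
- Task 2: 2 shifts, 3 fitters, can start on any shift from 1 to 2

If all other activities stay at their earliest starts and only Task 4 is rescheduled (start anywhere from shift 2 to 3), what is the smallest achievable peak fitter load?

7

Task 4@2: s1:7  s2:8  s3:1 → peak 8
Task 4@3: s1:7  s2:4  s3:5 → peak 7
Best is Task 4@3, peak 7.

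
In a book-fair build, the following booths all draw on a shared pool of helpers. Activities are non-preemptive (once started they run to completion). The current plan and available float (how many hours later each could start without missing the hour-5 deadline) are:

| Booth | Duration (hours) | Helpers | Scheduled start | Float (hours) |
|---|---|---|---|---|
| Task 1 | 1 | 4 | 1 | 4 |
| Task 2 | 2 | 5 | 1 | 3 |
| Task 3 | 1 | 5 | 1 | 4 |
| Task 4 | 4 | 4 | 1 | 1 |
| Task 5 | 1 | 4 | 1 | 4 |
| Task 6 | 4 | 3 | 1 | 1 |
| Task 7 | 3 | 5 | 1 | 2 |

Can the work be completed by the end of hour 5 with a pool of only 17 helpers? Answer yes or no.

Schedule Task 1@1, Task 2@1, Task 3@1, Task 4@2, Task 5@2, Task 6@2, Task 7@3: h1:14  h2:16  h3:12  h4:12  h5:12 — peak 16 ≤ 17.

yes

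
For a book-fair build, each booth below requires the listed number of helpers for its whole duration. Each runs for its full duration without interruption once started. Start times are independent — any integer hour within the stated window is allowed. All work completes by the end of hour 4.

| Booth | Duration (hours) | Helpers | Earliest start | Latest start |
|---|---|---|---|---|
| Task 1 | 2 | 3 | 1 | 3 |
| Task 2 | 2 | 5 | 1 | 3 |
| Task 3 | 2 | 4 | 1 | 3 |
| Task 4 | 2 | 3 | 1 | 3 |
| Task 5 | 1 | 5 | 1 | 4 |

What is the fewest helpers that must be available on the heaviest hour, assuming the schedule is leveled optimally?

10

Early-start (Task 1@1, Task 2@1, Task 3@1, Task 4@1, Task 5@1) gives peak 20: h1:20  h2:15  h3:0  h4:0.
Shift Task 2→3, Task 5→3.
Schedule Task 1@1, Task 2@3, Task 3@1, Task 4@1, Task 5@3: h1:10  h2:10  h3:10  h4:5 — peak 10.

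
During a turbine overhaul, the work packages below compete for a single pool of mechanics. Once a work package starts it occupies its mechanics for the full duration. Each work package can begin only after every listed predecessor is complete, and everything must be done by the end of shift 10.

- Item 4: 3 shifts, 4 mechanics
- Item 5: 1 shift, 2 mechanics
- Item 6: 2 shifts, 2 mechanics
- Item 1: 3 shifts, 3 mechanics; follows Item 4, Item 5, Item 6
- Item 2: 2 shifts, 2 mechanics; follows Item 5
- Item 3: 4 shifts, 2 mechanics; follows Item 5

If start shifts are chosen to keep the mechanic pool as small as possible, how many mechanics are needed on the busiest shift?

Early-start (Item 4@1, Item 5@1, Item 6@1, Item 1@4, Item 2@2, Item 3@2) gives peak 10: s1:8  s2:10  s3:8  s4:5  s5:5  s6:3  s7:0  s8:0  s9:0  s10:0.
Shift Item 5→4, Item 6→4, Item 1→6, Item 2→5, Item 3→7.
Schedule Item 4@1, Item 5@4, Item 6@4, Item 1@6, Item 2@5, Item 3@7: s1:4  s2:4  s3:4  s4:4  s5:4  s6:5  s7:5  s8:5  s9:2  s10:2 — peak 5.

5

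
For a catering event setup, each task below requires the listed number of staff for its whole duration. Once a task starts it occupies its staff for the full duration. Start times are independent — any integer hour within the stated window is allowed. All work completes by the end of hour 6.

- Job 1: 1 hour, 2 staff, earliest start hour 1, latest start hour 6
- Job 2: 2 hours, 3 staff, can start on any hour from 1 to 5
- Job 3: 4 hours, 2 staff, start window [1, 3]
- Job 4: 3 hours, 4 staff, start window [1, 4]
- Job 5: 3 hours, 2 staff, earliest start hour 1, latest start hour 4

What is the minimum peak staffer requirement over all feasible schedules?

Early-start (Job 1@1, Job 2@1, Job 3@1, Job 4@1, Job 5@1) gives peak 13: h1:13  h2:11  h3:8  h4:2  h5:0  h6:0.
Shift Job 1→3, Job 3→3, Job 4→4.
Schedule Job 1@3, Job 2@1, Job 3@3, Job 4@4, Job 5@1: h1:5  h2:5  h3:6  h4:6  h5:6  h6:6 — peak 6.
Total staffer-hours = 34 over 6 hours ⇒ peak ≥ ⌈34/6⌉ = 6, so 6 is optimal.

6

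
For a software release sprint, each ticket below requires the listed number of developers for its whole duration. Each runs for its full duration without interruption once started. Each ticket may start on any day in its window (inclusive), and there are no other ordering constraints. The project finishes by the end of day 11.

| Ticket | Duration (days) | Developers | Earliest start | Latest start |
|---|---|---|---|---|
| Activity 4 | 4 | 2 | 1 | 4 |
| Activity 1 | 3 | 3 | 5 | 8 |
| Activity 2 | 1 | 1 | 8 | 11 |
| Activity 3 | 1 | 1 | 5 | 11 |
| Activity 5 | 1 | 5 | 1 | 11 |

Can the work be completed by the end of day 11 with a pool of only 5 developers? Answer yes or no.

Schedule Activity 4@1, Activity 1@5, Activity 2@8, Activity 3@5, Activity 5@9: d1:2  d2:2  d3:2  d4:2  d5:4  d6:3  d7:3  d8:1  d9:5  d10:0  d11:0 — peak 5 ≤ 5.

yes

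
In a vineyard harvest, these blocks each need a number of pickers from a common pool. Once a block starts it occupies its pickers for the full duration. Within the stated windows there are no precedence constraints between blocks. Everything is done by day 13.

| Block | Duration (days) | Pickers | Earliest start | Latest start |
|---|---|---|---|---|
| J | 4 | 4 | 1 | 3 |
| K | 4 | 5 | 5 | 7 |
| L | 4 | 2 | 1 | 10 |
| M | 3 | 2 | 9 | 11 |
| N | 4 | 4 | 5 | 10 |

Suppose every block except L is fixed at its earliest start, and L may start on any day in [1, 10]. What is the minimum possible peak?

9

L@1: d1:6  d2:6  d3:6  d4:6  d5:9  d6:9  d7:9  d8:9  d9:2  d10:2  d11:2  d12:0  d13:0 → peak 9
L@2: d1:4  d2:6  d3:6  d4:6  d5:11  d6:9  d7:9  d8:9  d9:2  d10:2  d11:2  d12:0  d13:0 → peak 11
L@3: d1:4  d2:4  d3:6  d4:6  d5:11  d6:11  d7:9  d8:9  d9:2  d10:2  d11:2  d12:0  d13:0 → peak 11
L@4: d1:4  d2:4  d3:4  d4:6  d5:11  d6:11  d7:11  d8:9  d9:2  d10:2  d11:2  d12:0  d13:0 → peak 11
L@5: d1:4  d2:4  d3:4  d4:4  d5:11  d6:11  d7:11  d8:11  d9:2  d10:2  d11:2  d12:0  d13:0 → peak 11
L@6: d1:4  d2:4  d3:4  d4:4  d5:9  d6:11  d7:11  d8:11  d9:4  d10:2  d11:2  d12:0  d13:0 → peak 11
L@7: d1:4  d2:4  d3:4  d4:4  d5:9  d6:9  d7:11  d8:11  d9:4  d10:4  d11:2  d12:0  d13:0 → peak 11
L@8: d1:4  d2:4  d3:4  d4:4  d5:9  d6:9  d7:9  d8:11  d9:4  d10:4  d11:4  d12:0  d13:0 → peak 11
L@9: d1:4  d2:4  d3:4  d4:4  d5:9  d6:9  d7:9  d8:9  d9:4  d10:4  d11:4  d12:2  d13:0 → peak 9
L@10: d1:4  d2:4  d3:4  d4:4  d5:9  d6:9  d7:9  d8:9  d9:2  d10:4  d11:4  d12:2  d13:2 → peak 9
Best is L@1, peak 9.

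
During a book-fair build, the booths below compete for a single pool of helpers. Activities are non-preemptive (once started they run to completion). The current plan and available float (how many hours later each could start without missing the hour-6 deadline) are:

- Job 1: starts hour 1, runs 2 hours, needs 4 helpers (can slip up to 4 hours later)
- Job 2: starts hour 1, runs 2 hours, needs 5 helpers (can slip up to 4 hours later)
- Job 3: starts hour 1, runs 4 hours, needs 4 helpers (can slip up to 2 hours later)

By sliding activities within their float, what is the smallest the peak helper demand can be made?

8

Early-start (Job 1@1, Job 2@1, Job 3@1) gives peak 13: h1:13  h2:13  h3:4  h4:4  h5:0  h6:0.
Shift Job 2→5.
Schedule Job 1@1, Job 2@5, Job 3@1: h1:8  h2:8  h3:4  h4:4  h5:5  h6:5 — peak 8.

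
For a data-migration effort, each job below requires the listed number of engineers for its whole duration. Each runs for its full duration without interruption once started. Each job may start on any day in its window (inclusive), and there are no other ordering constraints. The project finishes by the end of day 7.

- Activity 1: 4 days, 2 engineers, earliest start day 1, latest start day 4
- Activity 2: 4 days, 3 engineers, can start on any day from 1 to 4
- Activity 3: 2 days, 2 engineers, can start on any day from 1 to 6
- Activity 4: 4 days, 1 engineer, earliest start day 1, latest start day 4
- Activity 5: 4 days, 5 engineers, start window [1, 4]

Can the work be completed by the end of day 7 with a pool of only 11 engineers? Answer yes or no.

yes

Schedule Activity 1@1, Activity 2@1, Activity 3@1, Activity 4@1, Activity 5@3: d1:8  d2:8  d3:11  d4:11  d5:5  d6:5  d7:0 — peak 11 ≤ 11.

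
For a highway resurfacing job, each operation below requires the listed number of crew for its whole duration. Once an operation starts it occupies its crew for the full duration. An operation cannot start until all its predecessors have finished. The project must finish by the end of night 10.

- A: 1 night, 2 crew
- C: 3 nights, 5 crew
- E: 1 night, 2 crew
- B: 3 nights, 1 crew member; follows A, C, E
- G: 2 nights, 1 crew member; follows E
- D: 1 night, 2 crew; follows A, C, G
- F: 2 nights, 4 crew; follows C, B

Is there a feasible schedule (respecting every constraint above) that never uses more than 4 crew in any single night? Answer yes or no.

The minimum achievable peak is 5; 4 < 5, so no feasible schedule stays within the cap.

no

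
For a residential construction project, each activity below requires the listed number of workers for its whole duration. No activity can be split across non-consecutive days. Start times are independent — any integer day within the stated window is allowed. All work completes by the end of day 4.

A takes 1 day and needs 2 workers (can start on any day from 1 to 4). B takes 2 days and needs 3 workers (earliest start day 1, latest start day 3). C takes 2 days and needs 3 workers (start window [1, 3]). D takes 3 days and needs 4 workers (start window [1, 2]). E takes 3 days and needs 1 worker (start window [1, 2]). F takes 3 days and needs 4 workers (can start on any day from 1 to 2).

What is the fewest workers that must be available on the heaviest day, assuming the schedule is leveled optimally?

12

Early-start (A@1, B@1, C@1, D@1, E@1, F@1) gives peak 17: d1:17  d2:15  d3:9  d4:0.
Shift C→3, F→2.
Schedule A@1, B@1, C@3, D@1, E@1, F@2: d1:10  d2:12  d3:12  d4:7 — peak 12.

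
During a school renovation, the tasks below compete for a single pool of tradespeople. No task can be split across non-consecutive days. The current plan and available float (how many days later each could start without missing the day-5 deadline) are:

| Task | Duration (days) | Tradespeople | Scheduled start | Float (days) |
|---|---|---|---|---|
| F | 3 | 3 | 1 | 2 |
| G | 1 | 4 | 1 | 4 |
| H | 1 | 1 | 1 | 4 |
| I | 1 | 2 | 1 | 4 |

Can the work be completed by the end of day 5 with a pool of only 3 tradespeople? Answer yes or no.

Total tradesperson-days = 16; over 5 days the average is 16/5 > 3, so some day must exceed 3.

no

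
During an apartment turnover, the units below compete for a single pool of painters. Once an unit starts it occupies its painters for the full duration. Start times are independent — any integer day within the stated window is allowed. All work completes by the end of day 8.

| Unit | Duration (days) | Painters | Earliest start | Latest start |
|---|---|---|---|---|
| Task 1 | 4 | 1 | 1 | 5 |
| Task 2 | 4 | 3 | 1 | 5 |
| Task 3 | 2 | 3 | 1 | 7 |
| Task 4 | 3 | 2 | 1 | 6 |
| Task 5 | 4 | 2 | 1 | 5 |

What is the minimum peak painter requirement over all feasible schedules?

6

Early-start (Task 1@1, Task 2@1, Task 3@1, Task 4@1, Task 5@1) gives peak 11: d1:11  d2:11  d3:8  d4:6  d5:0  d6:0  d7:0  d8:0.
Shift Task 3→5, Task 5→4.
Schedule Task 1@1, Task 2@1, Task 3@5, Task 4@1, Task 5@4: d1:6  d2:6  d3:6  d4:6  d5:5  d6:5  d7:2  d8:0 — peak 6.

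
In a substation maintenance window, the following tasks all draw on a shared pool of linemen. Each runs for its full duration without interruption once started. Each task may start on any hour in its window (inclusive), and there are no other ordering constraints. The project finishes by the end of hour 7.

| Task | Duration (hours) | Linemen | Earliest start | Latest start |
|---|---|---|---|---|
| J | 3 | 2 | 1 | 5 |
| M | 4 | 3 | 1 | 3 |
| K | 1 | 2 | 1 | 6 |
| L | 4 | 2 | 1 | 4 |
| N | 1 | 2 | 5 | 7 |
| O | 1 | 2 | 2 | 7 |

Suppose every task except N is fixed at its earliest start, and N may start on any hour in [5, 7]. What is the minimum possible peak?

N@5: h1:9  h2:9  h3:7  h4:5  h5:2  h6:0  h7:0 → peak 9
N@6: h1:9  h2:9  h3:7  h4:5  h5:0  h6:2  h7:0 → peak 9
N@7: h1:9  h2:9  h3:7  h4:5  h5:0  h6:0  h7:2 → peak 9
Best is N@5, peak 9.

9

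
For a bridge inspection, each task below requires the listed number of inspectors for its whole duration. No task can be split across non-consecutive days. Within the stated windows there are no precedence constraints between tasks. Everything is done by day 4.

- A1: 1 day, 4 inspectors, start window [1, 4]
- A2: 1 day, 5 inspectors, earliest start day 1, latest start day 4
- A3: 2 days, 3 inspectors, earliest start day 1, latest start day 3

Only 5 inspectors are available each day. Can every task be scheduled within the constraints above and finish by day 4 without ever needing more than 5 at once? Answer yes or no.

Schedule A1@1, A2@2, A3@3: d1:4  d2:5  d3:3  d4:3 — peak 5 ≤ 5.

yes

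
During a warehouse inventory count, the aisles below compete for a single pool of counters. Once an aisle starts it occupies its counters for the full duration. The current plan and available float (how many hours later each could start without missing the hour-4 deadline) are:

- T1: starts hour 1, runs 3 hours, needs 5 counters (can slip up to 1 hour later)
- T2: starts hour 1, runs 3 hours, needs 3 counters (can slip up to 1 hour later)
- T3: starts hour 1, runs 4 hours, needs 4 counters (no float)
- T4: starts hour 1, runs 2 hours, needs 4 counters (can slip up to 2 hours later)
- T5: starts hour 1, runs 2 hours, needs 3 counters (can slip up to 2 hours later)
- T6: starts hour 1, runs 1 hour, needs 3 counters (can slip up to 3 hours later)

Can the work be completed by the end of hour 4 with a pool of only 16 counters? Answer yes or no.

yes

Schedule T1@1, T2@1, T3@1, T4@1, T5@3, T6@4: h1:16  h2:16  h3:15  h4:10 — peak 16 ≤ 16.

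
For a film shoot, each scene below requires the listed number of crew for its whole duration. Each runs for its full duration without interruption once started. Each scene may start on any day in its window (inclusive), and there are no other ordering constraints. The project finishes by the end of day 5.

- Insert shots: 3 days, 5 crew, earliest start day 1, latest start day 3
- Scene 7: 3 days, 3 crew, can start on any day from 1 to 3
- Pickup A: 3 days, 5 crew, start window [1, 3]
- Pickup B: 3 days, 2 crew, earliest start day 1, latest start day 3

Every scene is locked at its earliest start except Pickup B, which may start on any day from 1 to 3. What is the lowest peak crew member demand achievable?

15

Pickup B@1: d1:15  d2:15  d3:15  d4:0  d5:0 → peak 15
Pickup B@2: d1:13  d2:15  d3:15  d4:2  d5:0 → peak 15
Pickup B@3: d1:13  d2:13  d3:15  d4:2  d5:2 → peak 15
Best is Pickup B@1, peak 15.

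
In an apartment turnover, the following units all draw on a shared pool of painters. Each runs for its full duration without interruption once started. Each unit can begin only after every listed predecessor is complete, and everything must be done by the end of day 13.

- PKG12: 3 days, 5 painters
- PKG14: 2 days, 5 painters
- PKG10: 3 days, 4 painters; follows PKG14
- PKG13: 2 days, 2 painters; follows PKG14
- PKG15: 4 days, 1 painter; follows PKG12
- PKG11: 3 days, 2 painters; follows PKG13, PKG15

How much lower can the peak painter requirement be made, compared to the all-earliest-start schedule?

Early-start peak: d1:10  d2:10  d3:11  d4:7  d5:5  d6:1  d7:1  d8:2  d9:2  d10:2  d11:0  d12:0  d13:0 ⇒ 11.
Leveled (PKG12@1, PKG14@4, PKG10@6, PKG13@9, PKG15@6, PKG11@11): d1:5  d2:5  d3:5  d4:5  d5:5  d6:5  d7:5  d8:5  d9:3  d10:2  d11:2  d12:2  d13:2 ⇒ 5.
Reduction 11 − 5 = 6.

6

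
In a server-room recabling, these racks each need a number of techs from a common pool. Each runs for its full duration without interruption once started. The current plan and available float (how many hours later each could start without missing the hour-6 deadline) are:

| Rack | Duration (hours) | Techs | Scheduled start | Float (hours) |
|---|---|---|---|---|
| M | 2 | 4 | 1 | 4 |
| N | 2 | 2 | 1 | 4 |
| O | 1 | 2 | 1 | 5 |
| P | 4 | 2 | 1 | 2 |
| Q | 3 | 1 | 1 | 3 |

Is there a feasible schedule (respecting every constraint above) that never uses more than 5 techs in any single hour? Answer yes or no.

Schedule M@1, N@3, O@5, P@3, Q@1: h1:5  h2:5  h3:5  h4:4  h5:4  h6:2 — peak 5 ≤ 5.

yes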